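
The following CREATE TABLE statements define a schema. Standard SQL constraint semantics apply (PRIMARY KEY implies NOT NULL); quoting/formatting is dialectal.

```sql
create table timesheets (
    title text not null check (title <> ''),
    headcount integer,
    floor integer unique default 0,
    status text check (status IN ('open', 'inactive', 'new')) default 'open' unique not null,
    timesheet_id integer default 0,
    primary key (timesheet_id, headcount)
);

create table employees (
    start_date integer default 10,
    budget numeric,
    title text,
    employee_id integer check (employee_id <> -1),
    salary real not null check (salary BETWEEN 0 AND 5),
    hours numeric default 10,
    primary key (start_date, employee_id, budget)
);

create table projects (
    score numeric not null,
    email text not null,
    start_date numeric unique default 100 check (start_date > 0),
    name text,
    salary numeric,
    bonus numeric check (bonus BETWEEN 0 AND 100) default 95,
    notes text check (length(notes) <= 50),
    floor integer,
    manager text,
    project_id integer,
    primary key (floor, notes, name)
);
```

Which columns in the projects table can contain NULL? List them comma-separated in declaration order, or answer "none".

start_date, salary, bonus, manager, project_id

- score: declared NOT NULL → not nullable.
- email: declared NOT NULL → not nullable.
- start_date: CHECK does not forbid NULL (a CHECK constraint passes when its expression is NULL) → nullable.
- name: part of the PRIMARY KEY, which implies NOT NULL → not nullable.
- salary: no NOT NULL constraint applies → nullable.
- bonus: CHECK does not forbid NULL (a CHECK constraint passes when its expression is NULL) → nullable.
- notes: part of the PRIMARY KEY, which implies NOT NULL → not nullable.
- floor: part of the PRIMARY KEY, which implies NOT NULL → not nullable.
- manager: no NOT NULL constraint applies → nullable.
- project_id: no NOT NULL constraint applies → nullable.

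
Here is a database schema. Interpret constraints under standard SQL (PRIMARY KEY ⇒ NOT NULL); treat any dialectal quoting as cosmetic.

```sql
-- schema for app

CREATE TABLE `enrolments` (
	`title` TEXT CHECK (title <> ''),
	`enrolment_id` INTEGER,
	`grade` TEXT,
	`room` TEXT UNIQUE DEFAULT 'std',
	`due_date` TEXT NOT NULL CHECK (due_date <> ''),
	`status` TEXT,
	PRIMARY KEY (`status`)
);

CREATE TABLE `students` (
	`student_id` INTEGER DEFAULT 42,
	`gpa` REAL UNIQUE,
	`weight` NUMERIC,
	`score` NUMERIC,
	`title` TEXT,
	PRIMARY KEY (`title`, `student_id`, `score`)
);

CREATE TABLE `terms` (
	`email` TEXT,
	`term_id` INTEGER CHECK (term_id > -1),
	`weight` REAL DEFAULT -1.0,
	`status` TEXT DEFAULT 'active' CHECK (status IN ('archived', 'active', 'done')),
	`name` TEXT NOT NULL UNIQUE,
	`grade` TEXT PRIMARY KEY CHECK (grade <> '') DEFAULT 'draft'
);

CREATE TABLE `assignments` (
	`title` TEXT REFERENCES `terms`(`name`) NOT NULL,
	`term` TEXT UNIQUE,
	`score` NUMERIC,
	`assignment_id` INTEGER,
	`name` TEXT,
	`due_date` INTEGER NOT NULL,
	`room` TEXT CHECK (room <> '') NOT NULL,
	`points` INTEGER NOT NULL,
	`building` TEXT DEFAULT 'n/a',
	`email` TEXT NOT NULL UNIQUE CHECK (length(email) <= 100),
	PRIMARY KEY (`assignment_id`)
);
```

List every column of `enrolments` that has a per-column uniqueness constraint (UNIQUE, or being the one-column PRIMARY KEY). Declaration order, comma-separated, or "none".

- title: no UNIQUE or single-column PK constraint.
- enrolment_id: no UNIQUE or single-column PK constraint.
- grade: no UNIQUE or single-column PK constraint.
- room: declared UNIQUE → unique.
- due_date: no UNIQUE or single-column PK constraint.
- status: single-column PRIMARY KEY → unique.

room, status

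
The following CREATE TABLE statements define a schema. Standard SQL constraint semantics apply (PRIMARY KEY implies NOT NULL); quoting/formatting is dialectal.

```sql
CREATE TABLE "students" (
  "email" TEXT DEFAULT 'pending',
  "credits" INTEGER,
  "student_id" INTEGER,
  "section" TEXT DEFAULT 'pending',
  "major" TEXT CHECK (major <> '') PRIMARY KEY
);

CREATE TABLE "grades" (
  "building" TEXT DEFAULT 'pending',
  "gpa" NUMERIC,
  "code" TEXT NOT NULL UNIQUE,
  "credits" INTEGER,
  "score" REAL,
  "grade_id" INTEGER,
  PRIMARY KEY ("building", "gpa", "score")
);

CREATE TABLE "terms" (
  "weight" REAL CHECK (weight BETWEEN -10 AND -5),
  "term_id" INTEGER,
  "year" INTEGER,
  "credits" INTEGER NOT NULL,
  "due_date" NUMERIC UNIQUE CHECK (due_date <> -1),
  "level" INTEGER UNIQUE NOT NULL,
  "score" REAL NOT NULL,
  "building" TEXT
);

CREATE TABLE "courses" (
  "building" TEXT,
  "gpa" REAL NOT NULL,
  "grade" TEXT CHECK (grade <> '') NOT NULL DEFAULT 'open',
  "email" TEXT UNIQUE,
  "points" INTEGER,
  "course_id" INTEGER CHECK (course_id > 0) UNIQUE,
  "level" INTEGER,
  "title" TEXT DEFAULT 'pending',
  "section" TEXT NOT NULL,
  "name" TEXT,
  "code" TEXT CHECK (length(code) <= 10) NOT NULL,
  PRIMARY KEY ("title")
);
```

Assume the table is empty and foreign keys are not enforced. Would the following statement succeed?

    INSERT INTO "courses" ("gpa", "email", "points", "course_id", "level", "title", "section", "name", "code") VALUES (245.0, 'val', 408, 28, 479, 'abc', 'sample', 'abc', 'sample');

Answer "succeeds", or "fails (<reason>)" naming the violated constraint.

NOT NULL columns: code is supplied; gpa is supplied; grade defaults to 'open'; section is supplied; title is supplied.
CHECK constraints: 28 satisfies (course_id > 0); 'sample' satisfies (length(code) <= 10).
No constraint is violated.

succeeds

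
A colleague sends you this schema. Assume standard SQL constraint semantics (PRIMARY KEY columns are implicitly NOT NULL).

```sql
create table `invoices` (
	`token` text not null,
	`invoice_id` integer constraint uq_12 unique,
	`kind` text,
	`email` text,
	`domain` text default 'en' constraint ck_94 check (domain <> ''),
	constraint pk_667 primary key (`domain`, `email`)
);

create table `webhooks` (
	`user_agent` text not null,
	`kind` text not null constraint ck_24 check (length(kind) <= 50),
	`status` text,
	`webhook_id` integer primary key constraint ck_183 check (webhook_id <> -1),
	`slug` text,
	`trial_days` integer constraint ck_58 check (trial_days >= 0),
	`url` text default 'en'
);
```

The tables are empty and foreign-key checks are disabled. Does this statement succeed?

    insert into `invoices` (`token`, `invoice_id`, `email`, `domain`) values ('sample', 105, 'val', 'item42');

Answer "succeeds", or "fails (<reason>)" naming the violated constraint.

succeeds

NOT NULL columns: domain is supplied; email is supplied; token is supplied.
CHECK constraints: 'item42' satisfies (domain <> '').
No constraint is violated.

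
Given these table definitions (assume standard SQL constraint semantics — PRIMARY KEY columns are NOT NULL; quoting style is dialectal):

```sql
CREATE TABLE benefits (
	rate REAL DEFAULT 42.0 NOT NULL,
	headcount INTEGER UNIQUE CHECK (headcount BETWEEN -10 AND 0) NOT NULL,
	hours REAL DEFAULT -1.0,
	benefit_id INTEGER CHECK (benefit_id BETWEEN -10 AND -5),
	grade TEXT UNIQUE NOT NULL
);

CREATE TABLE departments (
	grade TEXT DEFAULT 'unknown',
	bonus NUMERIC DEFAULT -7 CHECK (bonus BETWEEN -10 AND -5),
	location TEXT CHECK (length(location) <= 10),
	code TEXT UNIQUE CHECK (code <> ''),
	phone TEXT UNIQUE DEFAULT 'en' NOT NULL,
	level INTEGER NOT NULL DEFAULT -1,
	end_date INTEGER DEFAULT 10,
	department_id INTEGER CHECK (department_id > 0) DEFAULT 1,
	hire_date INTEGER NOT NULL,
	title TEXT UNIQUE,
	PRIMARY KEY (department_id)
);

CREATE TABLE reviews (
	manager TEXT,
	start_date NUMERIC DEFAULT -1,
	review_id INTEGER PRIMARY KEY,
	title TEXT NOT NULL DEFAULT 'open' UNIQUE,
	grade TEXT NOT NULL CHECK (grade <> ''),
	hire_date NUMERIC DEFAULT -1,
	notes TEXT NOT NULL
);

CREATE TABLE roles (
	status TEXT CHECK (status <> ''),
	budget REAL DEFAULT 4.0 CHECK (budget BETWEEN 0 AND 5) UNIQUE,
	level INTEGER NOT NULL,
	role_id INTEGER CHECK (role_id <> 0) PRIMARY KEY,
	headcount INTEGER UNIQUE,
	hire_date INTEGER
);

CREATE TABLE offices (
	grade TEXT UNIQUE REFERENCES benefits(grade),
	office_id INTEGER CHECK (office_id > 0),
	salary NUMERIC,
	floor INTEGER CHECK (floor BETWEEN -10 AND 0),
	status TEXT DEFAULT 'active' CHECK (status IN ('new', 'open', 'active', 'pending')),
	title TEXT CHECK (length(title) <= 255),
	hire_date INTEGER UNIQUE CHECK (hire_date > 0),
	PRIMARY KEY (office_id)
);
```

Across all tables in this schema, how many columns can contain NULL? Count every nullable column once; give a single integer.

21

benefits: 2 nullable (hours, benefit_id — PK none and explicit NOT NULL columns excluded).
departments: 6 nullable (grade, bonus, location, code, end_date, title — PK (department_id) and explicit NOT NULL columns excluded).
reviews: 3 nullable (manager, start_date, hire_date — PK (review_id) and explicit NOT NULL columns excluded).
roles: 4 nullable (status, budget, headcount, hire_date — PK (role_id) and explicit NOT NULL columns excluded).
offices: 6 nullable (grade, salary, floor, status, title, hire_date — PK (office_id) and explicit NOT NULL columns excluded).
Total: 2 + 6 + 3 + 4 + 6 = 21.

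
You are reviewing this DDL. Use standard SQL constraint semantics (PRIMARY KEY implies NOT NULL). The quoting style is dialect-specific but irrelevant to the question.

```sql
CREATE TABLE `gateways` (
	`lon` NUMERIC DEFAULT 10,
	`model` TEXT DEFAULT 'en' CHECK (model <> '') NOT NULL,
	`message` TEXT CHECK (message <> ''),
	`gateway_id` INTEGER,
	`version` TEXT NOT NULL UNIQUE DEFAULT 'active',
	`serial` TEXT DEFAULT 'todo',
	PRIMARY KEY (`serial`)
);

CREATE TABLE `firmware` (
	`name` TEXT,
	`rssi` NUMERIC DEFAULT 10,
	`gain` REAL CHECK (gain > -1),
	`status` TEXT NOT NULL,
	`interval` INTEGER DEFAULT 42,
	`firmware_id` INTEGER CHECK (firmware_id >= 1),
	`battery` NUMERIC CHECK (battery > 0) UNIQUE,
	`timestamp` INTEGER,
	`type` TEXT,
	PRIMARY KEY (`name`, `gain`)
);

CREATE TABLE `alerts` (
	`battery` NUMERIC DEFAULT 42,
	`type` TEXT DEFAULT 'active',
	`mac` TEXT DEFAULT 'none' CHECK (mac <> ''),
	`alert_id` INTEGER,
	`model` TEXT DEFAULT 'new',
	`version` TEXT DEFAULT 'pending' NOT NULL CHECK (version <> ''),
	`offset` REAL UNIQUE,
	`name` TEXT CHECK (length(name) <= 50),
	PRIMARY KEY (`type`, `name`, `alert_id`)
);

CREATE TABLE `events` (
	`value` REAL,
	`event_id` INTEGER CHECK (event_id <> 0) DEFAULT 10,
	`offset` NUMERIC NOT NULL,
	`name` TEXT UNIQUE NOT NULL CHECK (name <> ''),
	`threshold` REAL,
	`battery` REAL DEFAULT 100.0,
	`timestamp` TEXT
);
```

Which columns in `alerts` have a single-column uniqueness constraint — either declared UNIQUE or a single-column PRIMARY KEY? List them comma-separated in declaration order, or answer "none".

- battery: no UNIQUE or single-column PK constraint.
- type: part of a composite PRIMARY KEY — only the tuple is unique, not this column on its own.
- mac: no UNIQUE or single-column PK constraint.
- alert_id: part of a composite PRIMARY KEY — only the tuple is unique, not this column on its own.
- model: no UNIQUE or single-column PK constraint.
- version: no UNIQUE or single-column PK constraint.
- offset: declared UNIQUE → unique.
- name: part of a composite PRIMARY KEY — only the tuple is unique, not this column on its own.

offset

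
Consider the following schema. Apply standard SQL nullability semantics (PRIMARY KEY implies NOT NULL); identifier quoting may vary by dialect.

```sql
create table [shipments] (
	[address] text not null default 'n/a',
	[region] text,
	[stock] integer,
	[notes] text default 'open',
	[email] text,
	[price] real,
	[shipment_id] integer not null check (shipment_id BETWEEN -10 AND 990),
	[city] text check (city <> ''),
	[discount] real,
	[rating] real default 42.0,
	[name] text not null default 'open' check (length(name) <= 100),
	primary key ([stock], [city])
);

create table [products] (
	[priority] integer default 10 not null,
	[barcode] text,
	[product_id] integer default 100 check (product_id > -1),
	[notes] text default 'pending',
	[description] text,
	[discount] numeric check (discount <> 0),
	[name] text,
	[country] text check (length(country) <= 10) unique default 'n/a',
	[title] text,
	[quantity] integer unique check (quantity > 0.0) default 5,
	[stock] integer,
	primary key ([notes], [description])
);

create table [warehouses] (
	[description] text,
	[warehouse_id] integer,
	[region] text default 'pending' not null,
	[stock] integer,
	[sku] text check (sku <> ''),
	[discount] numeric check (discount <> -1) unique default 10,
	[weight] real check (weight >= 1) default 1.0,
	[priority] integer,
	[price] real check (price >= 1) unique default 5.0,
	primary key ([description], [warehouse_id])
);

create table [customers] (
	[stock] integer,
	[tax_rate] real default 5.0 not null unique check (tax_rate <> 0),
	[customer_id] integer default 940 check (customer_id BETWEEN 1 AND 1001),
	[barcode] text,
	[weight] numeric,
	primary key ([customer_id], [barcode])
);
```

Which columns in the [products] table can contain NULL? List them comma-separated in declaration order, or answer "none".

- priority: declared NOT NULL → not nullable.
- barcode: no NOT NULL constraint applies → nullable.
- product_id: CHECK does not forbid NULL (a CHECK constraint passes when its expression is NULL) → nullable.
- notes: part of the PRIMARY KEY, which implies NOT NULL → not nullable.
- description: part of the PRIMARY KEY, which implies NOT NULL → not nullable.
- discount: CHECK does not forbid NULL (a CHECK constraint passes when its expression is NULL) → nullable.
- name: no NOT NULL constraint applies → nullable.
- country: CHECK does not forbid NULL (a CHECK constraint passes when its expression is NULL) → nullable.
- title: no NOT NULL constraint applies → nullable.
- quantity: CHECK does not forbid NULL (a CHECK constraint passes when its expression is NULL) → nullable.
- stock: no NOT NULL constraint applies → nullable.

barcode, product_id, discount, name, country, title, quantity, stock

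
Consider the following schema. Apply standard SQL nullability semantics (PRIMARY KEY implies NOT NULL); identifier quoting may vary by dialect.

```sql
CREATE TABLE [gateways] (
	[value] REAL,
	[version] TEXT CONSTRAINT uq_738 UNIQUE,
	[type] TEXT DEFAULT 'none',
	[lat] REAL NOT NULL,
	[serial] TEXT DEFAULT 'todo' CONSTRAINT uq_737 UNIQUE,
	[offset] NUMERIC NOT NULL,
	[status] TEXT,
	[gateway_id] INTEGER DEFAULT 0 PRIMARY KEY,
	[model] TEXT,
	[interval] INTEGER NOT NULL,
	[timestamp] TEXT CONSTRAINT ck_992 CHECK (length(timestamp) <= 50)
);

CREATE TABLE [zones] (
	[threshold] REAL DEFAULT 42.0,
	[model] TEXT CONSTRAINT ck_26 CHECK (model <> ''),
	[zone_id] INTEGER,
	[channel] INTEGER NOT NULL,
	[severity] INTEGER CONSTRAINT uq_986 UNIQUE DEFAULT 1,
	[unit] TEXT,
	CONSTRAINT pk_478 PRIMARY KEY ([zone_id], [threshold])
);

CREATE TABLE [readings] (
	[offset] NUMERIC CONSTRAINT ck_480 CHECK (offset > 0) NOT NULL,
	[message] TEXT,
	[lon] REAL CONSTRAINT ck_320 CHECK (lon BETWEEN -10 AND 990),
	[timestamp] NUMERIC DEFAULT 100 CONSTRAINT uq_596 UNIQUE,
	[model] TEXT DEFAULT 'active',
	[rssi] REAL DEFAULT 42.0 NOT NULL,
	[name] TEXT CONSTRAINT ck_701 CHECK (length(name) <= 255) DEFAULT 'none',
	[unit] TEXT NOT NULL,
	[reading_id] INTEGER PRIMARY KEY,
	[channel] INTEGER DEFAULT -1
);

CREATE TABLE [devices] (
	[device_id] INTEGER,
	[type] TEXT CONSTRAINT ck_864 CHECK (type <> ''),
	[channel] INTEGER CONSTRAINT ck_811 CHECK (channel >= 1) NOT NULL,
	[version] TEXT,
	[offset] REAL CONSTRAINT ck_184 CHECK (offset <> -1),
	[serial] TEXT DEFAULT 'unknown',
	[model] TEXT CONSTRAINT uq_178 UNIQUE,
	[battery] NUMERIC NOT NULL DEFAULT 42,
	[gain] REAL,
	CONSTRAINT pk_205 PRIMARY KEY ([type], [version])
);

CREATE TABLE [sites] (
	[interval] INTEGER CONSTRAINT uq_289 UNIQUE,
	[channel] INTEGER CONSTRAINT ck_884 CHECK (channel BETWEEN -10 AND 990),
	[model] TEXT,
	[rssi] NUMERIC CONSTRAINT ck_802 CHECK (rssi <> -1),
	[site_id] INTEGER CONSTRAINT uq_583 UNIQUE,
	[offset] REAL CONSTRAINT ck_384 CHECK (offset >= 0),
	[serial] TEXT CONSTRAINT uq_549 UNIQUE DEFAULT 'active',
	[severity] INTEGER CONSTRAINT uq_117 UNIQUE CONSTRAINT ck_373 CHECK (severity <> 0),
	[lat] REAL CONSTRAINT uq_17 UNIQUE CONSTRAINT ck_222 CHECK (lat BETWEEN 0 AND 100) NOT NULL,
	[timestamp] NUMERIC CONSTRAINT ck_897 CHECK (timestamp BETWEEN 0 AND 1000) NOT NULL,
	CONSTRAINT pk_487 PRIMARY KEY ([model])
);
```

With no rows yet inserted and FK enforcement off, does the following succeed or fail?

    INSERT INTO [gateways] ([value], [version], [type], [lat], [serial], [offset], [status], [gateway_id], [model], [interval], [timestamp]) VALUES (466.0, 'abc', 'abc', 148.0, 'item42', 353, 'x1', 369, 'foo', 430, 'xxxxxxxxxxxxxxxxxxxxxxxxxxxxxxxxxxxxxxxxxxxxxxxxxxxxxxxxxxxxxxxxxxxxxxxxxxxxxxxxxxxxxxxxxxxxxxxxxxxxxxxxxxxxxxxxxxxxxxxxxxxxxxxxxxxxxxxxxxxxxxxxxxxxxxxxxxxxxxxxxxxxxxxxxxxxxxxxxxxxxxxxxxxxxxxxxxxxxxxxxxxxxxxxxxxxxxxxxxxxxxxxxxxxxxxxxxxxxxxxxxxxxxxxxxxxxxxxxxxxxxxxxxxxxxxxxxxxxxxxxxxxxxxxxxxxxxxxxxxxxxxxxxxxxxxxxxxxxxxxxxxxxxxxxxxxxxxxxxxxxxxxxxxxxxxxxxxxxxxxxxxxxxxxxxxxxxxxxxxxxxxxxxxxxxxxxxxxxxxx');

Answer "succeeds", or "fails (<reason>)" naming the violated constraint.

fails (CHECK on timestamp)

The value 'xxxxxxxxxxxxxxxxxxxxxxxxxxxxxxxxxxxxxxxxxxxxxxxxxxxxxxxxxxxxxxxxxxxxxxxxxxxxxxxxxxxxxxxxxxxxxxxxxxxxxxxxxxxxxxxxxxxxxxxxxxxxxxxxxxxxxxxxxxxxxxxxxxxxxxxxxxxxxxxxxxxxxxxxxxxxxxxxxxxxxxxxxxxxxxxxxxxxxxxxxxxxxxxxxxxxxxxxxxxxxxxxxxxxxxxxxxxxxxxxxxxxxxxxxxxxxxxxxxxxxxxxxxxxxxxxxxxxxxxxxxxxxxxxxxxxxxxxxxxxxxxxxxxxxxxxxxxxxxxxxxxxxxxxxxxxxxxxxxxxxxxxxxxxxxxxxxxxxxxxxxxxxxxxxxxxxxxxxxxxxxxxxxxxxxxxxxxxxxxx' for timestamp violates CHECK (length(timestamp) <= 50).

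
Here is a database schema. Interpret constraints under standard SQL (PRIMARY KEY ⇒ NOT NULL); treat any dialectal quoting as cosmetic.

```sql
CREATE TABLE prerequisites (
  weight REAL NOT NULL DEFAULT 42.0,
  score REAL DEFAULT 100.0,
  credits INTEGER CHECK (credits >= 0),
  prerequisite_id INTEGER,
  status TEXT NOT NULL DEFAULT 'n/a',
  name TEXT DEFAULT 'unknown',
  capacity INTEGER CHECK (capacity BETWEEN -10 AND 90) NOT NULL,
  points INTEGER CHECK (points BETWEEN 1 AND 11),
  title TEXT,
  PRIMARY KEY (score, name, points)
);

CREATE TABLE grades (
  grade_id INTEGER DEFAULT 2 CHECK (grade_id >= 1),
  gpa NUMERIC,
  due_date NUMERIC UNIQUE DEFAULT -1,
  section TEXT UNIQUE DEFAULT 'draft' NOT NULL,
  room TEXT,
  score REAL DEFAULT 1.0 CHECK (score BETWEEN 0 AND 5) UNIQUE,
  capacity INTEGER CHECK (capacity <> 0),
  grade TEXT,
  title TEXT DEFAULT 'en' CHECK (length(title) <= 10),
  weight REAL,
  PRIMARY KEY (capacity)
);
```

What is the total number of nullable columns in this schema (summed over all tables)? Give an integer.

prerequisites: 3 nullable (credits, prerequisite_id, title — PK (score, name, points) and explicit NOT NULL columns excluded).
grades: 8 nullable (grade_id, gpa, due_date, room, score, grade, title, weight — PK (capacity) and explicit NOT NULL columns excluded).
Total: 3 + 8 = 11.

11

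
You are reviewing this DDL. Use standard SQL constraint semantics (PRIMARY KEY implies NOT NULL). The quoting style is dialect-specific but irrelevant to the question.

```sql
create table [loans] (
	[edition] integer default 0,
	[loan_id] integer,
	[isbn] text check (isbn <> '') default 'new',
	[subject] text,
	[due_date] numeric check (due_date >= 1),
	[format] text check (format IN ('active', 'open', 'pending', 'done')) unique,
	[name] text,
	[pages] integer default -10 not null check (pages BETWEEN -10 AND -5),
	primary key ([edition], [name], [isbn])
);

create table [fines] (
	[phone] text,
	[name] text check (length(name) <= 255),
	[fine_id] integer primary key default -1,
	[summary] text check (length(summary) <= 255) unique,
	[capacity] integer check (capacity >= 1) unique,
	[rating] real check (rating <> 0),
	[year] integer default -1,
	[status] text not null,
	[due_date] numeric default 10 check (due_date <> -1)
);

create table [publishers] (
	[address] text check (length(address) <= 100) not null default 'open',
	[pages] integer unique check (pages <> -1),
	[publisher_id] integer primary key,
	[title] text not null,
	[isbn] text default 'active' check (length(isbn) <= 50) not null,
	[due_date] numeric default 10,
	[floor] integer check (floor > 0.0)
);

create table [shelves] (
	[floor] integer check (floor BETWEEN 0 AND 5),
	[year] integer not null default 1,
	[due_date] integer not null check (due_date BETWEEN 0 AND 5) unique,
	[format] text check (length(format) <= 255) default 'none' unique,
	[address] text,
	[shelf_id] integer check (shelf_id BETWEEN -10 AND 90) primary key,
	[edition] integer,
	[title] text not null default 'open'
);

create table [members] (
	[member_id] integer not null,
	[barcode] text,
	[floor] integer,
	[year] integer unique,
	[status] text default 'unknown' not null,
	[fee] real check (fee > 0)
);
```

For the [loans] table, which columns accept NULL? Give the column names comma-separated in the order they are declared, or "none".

- edition: part of the PRIMARY KEY, which implies NOT NULL → not nullable.
- loan_id: no NOT NULL constraint applies → nullable.
- isbn: part of the PRIMARY KEY, which implies NOT NULL → not nullable.
- subject: no NOT NULL constraint applies → nullable.
- due_date: CHECK does not forbid NULL (a CHECK constraint passes when its expression is NULL) → nullable.
- format: CHECK does not forbid NULL (a CHECK constraint passes when its expression is NULL) → nullable.
- name: part of the PRIMARY KEY, which implies NOT NULL → not nullable.
- pages: declared NOT NULL → not nullable.

loan_id, subject, due_date, format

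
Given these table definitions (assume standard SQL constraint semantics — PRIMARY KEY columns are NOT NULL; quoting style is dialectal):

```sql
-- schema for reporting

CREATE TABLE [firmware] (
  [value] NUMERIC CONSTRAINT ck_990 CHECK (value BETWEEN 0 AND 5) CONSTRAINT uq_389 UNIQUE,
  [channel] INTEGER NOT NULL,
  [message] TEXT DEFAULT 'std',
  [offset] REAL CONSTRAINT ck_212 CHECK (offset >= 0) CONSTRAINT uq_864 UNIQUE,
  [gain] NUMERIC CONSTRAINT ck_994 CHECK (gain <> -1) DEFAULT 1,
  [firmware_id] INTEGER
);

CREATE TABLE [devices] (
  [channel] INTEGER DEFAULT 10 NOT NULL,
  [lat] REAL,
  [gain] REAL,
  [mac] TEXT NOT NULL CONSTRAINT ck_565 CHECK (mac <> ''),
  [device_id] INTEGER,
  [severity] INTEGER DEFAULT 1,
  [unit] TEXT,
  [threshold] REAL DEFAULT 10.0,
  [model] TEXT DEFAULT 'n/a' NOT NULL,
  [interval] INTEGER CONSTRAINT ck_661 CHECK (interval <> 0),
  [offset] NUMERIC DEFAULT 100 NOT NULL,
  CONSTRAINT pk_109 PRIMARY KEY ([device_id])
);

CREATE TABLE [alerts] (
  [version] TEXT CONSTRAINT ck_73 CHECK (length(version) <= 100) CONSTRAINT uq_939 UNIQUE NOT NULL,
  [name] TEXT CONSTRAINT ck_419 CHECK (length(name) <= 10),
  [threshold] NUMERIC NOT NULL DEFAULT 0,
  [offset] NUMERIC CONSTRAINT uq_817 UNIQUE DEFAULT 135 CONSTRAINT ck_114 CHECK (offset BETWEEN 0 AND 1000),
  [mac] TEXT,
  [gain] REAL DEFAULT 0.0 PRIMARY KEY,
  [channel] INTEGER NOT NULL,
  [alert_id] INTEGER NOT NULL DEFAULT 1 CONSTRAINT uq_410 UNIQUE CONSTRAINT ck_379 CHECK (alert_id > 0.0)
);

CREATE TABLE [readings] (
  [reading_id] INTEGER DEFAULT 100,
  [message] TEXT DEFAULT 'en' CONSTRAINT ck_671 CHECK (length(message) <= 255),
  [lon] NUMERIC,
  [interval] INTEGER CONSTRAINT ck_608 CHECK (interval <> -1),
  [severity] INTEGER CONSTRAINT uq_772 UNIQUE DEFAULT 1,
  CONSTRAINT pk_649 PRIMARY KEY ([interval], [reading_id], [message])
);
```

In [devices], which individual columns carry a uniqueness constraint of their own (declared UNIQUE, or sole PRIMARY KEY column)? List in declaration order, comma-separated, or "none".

- channel: no UNIQUE or single-column PK constraint.
- lat: no UNIQUE or single-column PK constraint.
- gain: no UNIQUE or single-column PK constraint.
- mac: no UNIQUE or single-column PK constraint.
- device_id: single-column PRIMARY KEY → unique.
- severity: no UNIQUE or single-column PK constraint.
- unit: no UNIQUE or single-column PK constraint.
- threshold: no UNIQUE or single-column PK constraint.
- model: no UNIQUE or single-column PK constraint.
- interval: no UNIQUE or single-column PK constraint.
- offset: no UNIQUE or single-column PK constraint.

device_id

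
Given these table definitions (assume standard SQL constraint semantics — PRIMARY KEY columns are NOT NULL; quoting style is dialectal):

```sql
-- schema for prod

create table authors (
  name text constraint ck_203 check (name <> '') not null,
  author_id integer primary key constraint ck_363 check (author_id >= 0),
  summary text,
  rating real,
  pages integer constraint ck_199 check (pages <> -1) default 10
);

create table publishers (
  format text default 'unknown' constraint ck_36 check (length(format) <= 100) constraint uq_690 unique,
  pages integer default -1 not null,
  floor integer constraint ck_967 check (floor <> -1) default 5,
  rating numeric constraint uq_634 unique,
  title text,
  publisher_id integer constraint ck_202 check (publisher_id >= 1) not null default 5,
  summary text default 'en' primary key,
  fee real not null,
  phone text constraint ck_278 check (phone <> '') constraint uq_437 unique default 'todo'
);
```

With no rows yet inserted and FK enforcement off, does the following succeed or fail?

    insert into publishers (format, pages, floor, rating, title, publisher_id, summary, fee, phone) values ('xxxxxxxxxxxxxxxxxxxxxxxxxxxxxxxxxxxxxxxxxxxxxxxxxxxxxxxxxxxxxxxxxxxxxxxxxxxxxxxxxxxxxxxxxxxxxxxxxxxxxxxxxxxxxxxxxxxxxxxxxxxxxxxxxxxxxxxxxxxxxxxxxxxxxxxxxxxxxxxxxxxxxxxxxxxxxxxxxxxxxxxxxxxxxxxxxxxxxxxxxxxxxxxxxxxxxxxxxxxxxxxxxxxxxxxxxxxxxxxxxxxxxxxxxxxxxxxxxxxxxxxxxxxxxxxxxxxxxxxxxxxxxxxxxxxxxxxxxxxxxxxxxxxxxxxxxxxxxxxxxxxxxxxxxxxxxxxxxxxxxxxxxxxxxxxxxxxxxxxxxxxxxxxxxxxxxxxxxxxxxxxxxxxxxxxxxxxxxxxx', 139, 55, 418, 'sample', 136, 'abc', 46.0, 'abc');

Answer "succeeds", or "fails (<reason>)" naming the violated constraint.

The value 'xxxxxxxxxxxxxxxxxxxxxxxxxxxxxxxxxxxxxxxxxxxxxxxxxxxxxxxxxxxxxxxxxxxxxxxxxxxxxxxxxxxxxxxxxxxxxxxxxxxxxxxxxxxxxxxxxxxxxxxxxxxxxxxxxxxxxxxxxxxxxxxxxxxxxxxxxxxxxxxxxxxxxxxxxxxxxxxxxxxxxxxxxxxxxxxxxxxxxxxxxxxxxxxxxxxxxxxxxxxxxxxxxxxxxxxxxxxxxxxxxxxxxxxxxxxxxxxxxxxxxxxxxxxxxxxxxxxxxxxxxxxxxxxxxxxxxxxxxxxxxxxxxxxxxxxxxxxxxxxxxxxxxxxxxxxxxxxxxxxxxxxxxxxxxxxxxxxxxxxxxxxxxxxxxxxxxxxxxxxxxxxxxxxxxxxxxxxxxxxx' for format violates CHECK (length(format) <= 100).

fails (CHECK on format)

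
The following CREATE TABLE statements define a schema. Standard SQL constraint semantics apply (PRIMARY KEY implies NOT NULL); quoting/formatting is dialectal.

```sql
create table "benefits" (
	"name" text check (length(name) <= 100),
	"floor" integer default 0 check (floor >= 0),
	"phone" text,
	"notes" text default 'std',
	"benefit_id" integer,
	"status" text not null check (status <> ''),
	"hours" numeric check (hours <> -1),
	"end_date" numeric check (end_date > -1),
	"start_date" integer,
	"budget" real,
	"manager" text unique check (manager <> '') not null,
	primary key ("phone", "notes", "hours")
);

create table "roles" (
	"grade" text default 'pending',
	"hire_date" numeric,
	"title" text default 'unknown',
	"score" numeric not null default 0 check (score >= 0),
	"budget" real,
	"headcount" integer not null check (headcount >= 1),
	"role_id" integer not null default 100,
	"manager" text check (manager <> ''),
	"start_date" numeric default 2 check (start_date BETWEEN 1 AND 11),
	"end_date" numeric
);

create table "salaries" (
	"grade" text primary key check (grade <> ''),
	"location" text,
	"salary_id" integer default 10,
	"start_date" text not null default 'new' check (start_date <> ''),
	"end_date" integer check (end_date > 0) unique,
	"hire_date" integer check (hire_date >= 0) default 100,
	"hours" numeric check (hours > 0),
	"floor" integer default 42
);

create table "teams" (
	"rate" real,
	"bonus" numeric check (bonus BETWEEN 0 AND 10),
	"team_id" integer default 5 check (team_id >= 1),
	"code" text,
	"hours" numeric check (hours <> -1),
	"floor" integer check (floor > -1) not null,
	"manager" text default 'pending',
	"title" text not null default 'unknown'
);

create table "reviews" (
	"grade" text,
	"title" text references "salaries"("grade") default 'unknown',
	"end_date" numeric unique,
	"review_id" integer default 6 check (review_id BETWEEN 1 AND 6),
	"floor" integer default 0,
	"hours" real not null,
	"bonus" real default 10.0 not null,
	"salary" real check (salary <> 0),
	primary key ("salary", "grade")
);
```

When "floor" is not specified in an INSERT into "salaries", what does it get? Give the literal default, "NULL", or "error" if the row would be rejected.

42

floor has an explicit DEFAULT 42.
When the column is omitted from an INSERT, that default is used.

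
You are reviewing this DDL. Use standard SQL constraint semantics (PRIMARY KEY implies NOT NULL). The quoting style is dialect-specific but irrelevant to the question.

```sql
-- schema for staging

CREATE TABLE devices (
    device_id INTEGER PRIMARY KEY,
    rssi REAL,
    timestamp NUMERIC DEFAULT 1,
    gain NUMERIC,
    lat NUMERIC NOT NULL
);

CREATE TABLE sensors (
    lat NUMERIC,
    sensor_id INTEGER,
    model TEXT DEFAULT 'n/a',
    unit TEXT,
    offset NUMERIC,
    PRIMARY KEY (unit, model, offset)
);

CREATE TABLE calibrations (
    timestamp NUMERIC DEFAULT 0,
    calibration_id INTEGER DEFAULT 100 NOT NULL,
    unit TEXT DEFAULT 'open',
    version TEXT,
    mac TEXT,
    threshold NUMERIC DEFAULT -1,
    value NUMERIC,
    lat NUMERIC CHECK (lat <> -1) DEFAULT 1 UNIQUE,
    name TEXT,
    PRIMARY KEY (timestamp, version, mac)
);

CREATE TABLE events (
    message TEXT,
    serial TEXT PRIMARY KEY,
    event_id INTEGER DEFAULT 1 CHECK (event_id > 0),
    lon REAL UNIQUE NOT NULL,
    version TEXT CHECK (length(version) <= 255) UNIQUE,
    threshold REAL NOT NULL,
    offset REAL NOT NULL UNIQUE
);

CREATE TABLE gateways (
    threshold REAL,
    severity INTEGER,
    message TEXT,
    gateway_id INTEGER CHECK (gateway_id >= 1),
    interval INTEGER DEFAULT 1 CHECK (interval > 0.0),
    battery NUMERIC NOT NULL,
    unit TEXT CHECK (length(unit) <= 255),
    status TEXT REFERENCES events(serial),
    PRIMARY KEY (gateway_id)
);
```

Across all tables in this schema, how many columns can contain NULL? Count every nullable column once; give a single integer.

19

devices: 3 nullable (rssi, timestamp, gain — PK (device_id) and explicit NOT NULL columns excluded).
sensors: 2 nullable (lat, sensor_id — PK (unit, model, offset) and explicit NOT NULL columns excluded).
calibrations: 5 nullable (unit, threshold, value, lat, name — PK (timestamp, version, mac) and explicit NOT NULL columns excluded).
events: 3 nullable (message, event_id, version — PK (serial) and explicit NOT NULL columns excluded).
gateways: 6 nullable (threshold, severity, message, interval, unit, status — PK (gateway_id) and explicit NOT NULL columns excluded).
Total: 3 + 2 + 5 + 3 + 6 = 19.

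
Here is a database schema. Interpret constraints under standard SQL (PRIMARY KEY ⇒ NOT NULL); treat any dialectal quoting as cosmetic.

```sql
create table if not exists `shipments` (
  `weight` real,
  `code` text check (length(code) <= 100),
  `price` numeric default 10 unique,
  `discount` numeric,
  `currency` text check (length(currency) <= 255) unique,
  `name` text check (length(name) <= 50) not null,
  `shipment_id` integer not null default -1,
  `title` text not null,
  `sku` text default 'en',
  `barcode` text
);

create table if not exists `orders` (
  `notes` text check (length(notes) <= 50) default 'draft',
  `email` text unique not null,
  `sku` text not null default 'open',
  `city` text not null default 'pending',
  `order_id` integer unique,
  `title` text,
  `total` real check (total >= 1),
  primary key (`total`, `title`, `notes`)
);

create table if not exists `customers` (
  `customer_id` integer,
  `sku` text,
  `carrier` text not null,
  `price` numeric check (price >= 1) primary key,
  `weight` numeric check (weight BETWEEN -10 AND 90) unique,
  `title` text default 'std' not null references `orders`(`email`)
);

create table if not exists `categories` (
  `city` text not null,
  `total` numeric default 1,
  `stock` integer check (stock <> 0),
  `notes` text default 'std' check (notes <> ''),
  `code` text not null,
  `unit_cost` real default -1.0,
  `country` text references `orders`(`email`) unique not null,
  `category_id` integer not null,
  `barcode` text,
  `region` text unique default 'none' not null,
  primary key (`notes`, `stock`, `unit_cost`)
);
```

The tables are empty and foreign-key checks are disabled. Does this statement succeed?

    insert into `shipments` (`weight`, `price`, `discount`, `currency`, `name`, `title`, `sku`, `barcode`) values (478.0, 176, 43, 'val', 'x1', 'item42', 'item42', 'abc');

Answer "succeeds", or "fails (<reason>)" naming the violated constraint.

succeeds

NOT NULL columns: name is supplied; shipment_id defaults to -1; title is supplied.
CHECK constraints: 'val' satisfies (length(currency) <= 255); 'x1' satisfies (length(name) <= 50).
No constraint is violated.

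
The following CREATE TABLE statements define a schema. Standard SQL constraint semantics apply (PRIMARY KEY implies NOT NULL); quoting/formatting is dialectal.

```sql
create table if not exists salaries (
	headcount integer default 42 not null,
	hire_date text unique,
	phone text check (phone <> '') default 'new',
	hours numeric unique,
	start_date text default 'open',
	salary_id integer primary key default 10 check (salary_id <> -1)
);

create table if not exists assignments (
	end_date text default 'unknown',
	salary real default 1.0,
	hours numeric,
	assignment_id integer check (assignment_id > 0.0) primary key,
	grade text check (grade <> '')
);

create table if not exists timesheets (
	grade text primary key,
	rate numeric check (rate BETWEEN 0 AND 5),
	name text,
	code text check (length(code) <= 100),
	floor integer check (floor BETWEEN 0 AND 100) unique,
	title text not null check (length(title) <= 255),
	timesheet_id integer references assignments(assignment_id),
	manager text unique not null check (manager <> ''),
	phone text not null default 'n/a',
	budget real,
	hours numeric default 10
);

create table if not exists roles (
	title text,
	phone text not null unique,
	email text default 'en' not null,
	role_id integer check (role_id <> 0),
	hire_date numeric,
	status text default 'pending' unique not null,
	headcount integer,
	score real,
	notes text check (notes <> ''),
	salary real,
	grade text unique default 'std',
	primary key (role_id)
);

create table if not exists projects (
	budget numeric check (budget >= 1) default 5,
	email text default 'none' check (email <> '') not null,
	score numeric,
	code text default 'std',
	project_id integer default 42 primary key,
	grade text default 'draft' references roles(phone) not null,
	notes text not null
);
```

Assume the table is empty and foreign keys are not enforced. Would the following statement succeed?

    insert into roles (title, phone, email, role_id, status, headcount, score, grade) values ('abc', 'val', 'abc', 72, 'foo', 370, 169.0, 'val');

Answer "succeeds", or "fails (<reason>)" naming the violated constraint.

NOT NULL columns: email is supplied; phone is supplied; role_id is supplied; status is supplied.
CHECK constraints: 72 satisfies (role_id <> 0).
No constraint is violated.

succeeds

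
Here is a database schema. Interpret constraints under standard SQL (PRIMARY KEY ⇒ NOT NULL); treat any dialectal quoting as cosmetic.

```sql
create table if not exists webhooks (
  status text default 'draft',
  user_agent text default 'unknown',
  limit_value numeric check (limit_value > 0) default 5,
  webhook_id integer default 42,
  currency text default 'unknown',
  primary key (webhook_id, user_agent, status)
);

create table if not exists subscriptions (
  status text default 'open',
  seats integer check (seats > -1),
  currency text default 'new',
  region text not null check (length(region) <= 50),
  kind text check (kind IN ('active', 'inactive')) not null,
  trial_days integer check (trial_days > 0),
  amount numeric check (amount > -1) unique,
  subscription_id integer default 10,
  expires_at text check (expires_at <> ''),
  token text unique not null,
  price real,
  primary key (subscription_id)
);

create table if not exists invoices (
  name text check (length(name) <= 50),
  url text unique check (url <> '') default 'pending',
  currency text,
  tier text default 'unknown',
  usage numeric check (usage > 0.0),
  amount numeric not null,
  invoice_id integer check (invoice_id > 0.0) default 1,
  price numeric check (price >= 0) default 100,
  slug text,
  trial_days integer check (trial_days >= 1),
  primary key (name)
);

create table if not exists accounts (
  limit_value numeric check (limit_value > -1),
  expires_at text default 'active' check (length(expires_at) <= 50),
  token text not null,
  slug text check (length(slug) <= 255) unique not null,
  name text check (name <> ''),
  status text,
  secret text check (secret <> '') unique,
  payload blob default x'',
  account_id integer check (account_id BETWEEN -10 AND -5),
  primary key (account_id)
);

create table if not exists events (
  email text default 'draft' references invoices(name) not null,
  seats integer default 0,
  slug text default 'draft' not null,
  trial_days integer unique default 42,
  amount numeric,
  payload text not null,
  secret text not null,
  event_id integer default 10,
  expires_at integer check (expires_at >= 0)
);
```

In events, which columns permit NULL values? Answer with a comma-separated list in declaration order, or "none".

seats, trial_days, amount, event_id, expires_at

- email: declared NOT NULL → not nullable.
- seats: DEFAULT only fills an omitted column; an explicit NULL is still allowed → nullable.
- slug: declared NOT NULL → not nullable.
- trial_days: UNIQUE does not imply NOT NULL → nullable.
- amount: no NOT NULL constraint applies → nullable.
- payload: declared NOT NULL → not nullable.
- secret: declared NOT NULL → not nullable.
- event_id: DEFAULT only fills an omitted column; an explicit NULL is still allowed → nullable.
- expires_at: CHECK does not forbid NULL (a CHECK constraint passes when its expression is NULL) → nullable.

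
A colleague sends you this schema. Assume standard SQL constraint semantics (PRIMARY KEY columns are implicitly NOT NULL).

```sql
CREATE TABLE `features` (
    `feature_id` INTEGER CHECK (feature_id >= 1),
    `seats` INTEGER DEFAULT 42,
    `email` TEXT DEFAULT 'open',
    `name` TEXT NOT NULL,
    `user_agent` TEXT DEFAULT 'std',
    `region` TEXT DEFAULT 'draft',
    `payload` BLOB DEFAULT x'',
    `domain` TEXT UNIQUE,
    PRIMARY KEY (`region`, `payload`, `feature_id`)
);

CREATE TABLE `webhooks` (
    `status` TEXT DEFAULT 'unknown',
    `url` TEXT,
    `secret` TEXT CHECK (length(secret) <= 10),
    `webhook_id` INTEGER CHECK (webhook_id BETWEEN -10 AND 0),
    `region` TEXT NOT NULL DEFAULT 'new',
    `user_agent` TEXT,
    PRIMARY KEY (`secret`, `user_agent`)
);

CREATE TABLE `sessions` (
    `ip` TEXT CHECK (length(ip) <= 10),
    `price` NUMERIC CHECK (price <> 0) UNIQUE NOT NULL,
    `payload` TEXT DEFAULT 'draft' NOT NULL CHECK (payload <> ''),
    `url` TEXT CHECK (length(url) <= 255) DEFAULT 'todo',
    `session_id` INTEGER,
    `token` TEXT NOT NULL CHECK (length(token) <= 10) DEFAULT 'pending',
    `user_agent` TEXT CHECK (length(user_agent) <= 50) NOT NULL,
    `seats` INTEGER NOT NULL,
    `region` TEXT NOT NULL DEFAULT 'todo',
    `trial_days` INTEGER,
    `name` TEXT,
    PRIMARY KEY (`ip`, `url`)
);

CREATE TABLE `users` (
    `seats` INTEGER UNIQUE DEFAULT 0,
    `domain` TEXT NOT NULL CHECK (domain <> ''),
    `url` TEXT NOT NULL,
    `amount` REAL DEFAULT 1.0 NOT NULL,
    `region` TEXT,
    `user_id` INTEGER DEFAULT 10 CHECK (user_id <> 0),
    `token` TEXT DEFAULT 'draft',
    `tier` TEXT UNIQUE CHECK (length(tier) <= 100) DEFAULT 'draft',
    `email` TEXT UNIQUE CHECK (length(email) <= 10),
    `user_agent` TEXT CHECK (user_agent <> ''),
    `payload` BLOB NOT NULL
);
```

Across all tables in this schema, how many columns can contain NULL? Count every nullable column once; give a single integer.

features: 4 nullable (seats, email, user_agent, domain — PK (region, payload, feature_id) and explicit NOT NULL columns excluded).
webhooks: 3 nullable (status, url, webhook_id — PK (secret, user_agent) and explicit NOT NULL columns excluded).
sessions: 3 nullable (session_id, trial_days, name — PK (ip, url) and explicit NOT NULL columns excluded).
users: 7 nullable (seats, region, user_id, token, tier, email, user_agent — PK none and explicit NOT NULL columns excluded).
Total: 4 + 3 + 3 + 7 = 17.

17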